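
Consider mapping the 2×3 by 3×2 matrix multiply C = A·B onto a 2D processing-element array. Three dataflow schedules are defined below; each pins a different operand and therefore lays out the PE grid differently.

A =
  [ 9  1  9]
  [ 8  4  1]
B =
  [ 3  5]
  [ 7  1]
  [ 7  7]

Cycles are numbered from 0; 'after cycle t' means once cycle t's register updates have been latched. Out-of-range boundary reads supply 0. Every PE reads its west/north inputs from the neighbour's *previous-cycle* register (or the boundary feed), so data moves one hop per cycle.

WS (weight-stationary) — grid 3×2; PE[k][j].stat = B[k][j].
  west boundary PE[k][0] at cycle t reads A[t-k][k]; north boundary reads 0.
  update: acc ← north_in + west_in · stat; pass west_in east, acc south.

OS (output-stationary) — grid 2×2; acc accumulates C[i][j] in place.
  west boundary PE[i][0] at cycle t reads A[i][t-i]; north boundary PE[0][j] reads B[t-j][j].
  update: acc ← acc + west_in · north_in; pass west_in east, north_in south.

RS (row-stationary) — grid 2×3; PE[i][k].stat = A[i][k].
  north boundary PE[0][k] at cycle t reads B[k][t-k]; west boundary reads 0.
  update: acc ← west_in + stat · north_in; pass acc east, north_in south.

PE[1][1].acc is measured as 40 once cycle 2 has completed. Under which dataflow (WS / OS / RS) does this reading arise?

dataflow = OS

Under WS (3×2), PE[1][1]:
  step 0 · PE1,1: acc=0; fwd→0 fwd↓0
  step 1 · PE1,1: acc=0; fwd→0 fwd↓0
  step 2 · PE1,1: acc=46; fwd→1 fwd↓46
Under OS (2×2), PE[1][1]:
  step 0 · PE1,1: acc=0; fwd→0 fwd↓0
  step 1 · PE1,1: acc=0; fwd→0 fwd↓0
  step 2 · PE1,1: acc=40; fwd→8 fwd↓5
Under RS (2×3), PE[1][1]:
  step 0 · PE1,1: acc=0; fwd→0 fwd↓0
  step 1 · PE1,1: acc=0; fwd→0 fwd↓0
  step 2 · PE1,1: acc=52; fwd→52 fwd↓7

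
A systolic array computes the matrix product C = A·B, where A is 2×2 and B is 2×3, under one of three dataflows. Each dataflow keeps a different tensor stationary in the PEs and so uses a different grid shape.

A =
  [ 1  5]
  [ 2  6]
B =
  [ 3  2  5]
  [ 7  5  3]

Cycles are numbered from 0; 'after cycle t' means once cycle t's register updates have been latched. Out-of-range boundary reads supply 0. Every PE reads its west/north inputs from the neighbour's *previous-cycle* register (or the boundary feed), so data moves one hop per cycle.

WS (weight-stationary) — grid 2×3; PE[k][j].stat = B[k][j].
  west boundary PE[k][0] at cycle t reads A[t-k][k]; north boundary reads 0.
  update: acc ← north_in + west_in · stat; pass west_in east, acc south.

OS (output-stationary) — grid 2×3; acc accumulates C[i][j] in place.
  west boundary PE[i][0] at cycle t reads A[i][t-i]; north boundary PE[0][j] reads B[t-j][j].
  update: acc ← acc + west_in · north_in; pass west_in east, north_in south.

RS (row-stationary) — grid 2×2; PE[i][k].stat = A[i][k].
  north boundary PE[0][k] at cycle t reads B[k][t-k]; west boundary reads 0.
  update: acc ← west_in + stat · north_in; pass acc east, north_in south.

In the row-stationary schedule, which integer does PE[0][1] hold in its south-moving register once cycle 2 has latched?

register = 5

RS on a 2×2 grid — tracing PE[0][1] and its feeders:
  @0  [0,0]  acc 3  |  →3  ↓3
  @0  [0,1]  acc 0  |  →0  ↓0
  @1  [0,0]  acc 2  |  →2  ↓2
  @1  [0,1]  acc 38  |  →38  ↓7
  @2  [0,0]  acc 5  |  →5  ↓5
  @2  [0,1]  acc 27  |  →27  ↓5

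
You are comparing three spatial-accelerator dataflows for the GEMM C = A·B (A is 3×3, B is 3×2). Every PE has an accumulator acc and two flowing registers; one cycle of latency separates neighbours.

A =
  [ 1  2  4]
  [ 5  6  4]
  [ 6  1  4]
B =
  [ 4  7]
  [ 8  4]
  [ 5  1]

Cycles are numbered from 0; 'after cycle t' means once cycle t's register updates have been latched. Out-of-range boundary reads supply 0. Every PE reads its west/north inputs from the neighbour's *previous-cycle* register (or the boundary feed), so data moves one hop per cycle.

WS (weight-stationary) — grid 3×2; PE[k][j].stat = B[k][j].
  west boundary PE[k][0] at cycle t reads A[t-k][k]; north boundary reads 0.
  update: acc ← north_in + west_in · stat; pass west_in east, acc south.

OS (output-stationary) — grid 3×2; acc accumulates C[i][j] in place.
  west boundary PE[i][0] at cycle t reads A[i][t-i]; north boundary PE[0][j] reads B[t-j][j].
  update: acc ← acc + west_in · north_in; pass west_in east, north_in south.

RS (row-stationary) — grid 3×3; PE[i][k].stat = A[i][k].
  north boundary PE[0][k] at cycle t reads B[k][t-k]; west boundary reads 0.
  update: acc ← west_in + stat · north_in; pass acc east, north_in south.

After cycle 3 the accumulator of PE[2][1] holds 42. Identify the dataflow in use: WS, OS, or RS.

— WS: 3×2; PE[2][1] trace:
  t=0 PE[2][1]: acc=0 h=0 v=0
  t=1 PE[2][1]: acc=0 h=0 v=0
  t=2 PE[2][1]: acc=0 h=0 v=0
  t=3 PE[2][1]: acc=19 h=4 v=19
— OS: 3×2; PE[2][1] trace:
  t=0 PE[2][1]: acc=0 h=0 v=0
  t=1 PE[2][1]: acc=0 h=0 v=0
  t=2 PE[2][1]: acc=0 h=0 v=0
  t=3 PE[2][1]: acc=42 h=6 v=7
— RS: 3×3; PE[2][1] trace:
  t=0 PE[2][1]: acc=0 h=0 v=0
  t=1 PE[2][1]: acc=0 h=0 v=0
  t=2 PE[2][1]: acc=0 h=0 v=0
  t=3 PE[2][1]: acc=32 h=32 v=8

dataflow = OS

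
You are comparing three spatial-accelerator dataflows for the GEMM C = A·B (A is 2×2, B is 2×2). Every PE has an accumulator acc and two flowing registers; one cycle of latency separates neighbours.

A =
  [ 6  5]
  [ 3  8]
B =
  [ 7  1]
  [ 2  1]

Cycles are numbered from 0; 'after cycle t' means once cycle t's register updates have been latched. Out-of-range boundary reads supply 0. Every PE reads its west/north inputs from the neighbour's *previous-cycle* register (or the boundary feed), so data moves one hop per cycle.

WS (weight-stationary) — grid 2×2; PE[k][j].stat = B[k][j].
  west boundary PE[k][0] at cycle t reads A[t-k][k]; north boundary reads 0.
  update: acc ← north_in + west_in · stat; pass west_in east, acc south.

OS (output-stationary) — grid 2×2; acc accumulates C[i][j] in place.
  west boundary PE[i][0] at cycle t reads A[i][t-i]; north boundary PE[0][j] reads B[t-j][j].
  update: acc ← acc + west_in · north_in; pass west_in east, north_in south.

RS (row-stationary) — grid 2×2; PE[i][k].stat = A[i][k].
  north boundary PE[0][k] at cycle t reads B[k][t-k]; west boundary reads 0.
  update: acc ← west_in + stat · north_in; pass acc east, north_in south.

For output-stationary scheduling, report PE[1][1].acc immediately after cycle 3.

Tracing OS — 2×2 array, target PE[1][1]:
  t=0 PE[0][1]: acc=0 h=0 v=0
  t=0 PE[1][0]: acc=0 h=0 v=0
  t=0 PE[1][1]: acc=0 h=0 v=0
  t=1 PE[0][1]: acc=6 h=6 v=1
  t=1 PE[1][0]: acc=21 h=3 v=7
  t=1 PE[1][1]: acc=0 h=0 v=0
  t=2 PE[0][1]: acc=11 h=5 v=1
  t=2 PE[1][0]: acc=37 h=8 v=2
  t=2 PE[1][1]: acc=3 h=3 v=1
  t=3 PE[0][1]: acc=11 h=0 v=0
  t=3 PE[1][0]: acc=37 h=0 v=0
  t=3 PE[1][1]: acc=11 h=8 v=1

PE[1][1].acc = 11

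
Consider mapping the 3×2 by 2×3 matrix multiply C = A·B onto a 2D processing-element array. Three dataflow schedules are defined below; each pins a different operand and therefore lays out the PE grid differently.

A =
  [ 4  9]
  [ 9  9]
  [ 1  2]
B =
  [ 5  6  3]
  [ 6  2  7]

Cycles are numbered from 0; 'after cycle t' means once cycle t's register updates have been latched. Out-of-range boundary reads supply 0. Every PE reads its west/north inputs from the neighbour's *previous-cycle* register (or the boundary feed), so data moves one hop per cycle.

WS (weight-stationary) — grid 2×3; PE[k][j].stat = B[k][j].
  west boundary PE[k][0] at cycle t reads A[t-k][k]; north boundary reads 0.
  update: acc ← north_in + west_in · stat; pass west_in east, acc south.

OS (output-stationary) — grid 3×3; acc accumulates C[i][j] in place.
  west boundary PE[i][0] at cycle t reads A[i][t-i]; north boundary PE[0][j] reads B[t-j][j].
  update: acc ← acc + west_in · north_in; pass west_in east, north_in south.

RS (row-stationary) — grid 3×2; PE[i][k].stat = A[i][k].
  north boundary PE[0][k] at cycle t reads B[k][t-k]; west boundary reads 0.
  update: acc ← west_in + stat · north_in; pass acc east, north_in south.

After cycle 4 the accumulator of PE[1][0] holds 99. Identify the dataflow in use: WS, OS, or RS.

dataflow = OS

WS (2×3 grid), PE[1][0]:
  cycle 0: PE[1][0] → acc 0, east 0, south 0
  cycle 1: PE[1][0] → acc 74, east 9, south 74
  cycle 2: PE[1][0] → acc 99, east 9, south 99
  cycle 3: PE[1][0] → acc 17, east 2, south 17
  cycle 4: PE[1][0] → acc 0, east 0, south 0
OS (3×3 grid), PE[1][0]:
  cycle 0: PE[1][0] → acc 0, east 0, south 0
  cycle 1: PE[1][0] → acc 45, east 9, south 5
  cycle 2: PE[1][0] → acc 99, east 9, south 6
  cycle 3: PE[1][0] → acc 99, east 0, south 0
  cycle 4: PE[1][0] → acc 99, east 0, south 0
RS (3×2 grid), PE[1][0]:
  cycle 0: PE[1][0] → acc 0, east 0, south 0
  cycle 1: PE[1][0] → acc 45, east 45, south 5
  cycle 2: PE[1][0] → acc 54, east 54, south 6
  cycle 3: PE[1][0] → acc 27, east 27, south 3
  cycle 4: PE[1][0] → acc 0, east 0, south 0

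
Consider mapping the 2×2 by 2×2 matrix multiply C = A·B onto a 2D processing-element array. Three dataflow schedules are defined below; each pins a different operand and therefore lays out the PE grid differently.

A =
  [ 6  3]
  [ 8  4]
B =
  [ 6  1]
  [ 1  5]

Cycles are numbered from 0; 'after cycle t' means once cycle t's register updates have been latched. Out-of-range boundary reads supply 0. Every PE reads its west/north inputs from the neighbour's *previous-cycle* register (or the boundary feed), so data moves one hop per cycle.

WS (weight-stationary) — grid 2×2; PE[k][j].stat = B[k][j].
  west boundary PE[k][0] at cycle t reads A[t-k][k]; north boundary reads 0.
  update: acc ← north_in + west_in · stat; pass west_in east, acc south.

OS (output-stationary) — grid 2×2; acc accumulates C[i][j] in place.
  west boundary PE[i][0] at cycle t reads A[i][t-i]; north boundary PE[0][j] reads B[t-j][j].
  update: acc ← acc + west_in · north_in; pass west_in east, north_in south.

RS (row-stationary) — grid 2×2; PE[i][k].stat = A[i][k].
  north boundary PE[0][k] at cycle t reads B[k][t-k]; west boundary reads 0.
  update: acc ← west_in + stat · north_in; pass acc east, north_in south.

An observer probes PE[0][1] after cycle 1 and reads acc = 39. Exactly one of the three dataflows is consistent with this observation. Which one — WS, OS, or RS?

dataflow = RS

— WS: 2×2; PE[0][1] trace:
  cycle 0: PE[0][1] → acc 0, east 0, south 0
  cycle 1: PE[0][1] → acc 6, east 6, south 6
— OS: 2×2; PE[0][1] trace:
  cycle 0: PE[0][1] → acc 0, east 0, south 0
  cycle 1: PE[0][1] → acc 6, east 6, south 1
— RS: 2×2; PE[0][1] trace:
  cycle 0: PE[0][1] → acc 0, east 0, south 0
  cycle 1: PE[0][1] → acc 39, east 39, south 1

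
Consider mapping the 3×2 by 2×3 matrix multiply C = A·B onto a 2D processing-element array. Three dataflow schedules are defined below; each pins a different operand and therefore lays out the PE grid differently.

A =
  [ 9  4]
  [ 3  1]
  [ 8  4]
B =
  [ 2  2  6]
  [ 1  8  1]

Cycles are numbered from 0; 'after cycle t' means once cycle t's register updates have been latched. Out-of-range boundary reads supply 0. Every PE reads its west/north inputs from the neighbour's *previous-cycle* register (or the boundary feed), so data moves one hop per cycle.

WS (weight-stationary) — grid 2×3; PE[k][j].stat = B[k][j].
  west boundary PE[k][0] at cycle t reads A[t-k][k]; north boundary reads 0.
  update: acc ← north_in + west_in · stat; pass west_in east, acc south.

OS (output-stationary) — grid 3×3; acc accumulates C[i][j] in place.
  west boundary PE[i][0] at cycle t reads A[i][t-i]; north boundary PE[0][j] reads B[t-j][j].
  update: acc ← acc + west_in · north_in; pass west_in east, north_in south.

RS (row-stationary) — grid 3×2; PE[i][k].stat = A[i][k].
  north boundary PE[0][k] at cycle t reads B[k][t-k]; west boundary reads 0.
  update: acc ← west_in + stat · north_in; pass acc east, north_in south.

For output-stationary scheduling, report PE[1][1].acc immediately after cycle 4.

OS (3×3). Following PE[1][1] plus its west/north inputs:
  cycle 0: PE[0][1] → acc 0, east 0, south 0
  cycle 0: PE[1][0] → acc 0, east 0, south 0
  cycle 0: PE[1][1] → acc 0, east 0, south 0
  cycle 1: PE[0][1] → acc 18, east 9, south 2
  cycle 1: PE[1][0] → acc 6, east 3, south 2
  cycle 1: PE[1][1] → acc 0, east 0, south 0
  cycle 2: PE[0][1] → acc 50, east 4, south 8
  cycle 2: PE[1][0] → acc 7, east 1, south 1
  cycle 2: PE[1][1] → acc 6, east 3, south 2
  cycle 3: PE[0][1] → acc 50, east 0, south 0
  cycle 3: PE[1][0] → acc 7, east 0, south 0
  cycle 3: PE[1][1] → acc 14, east 1, south 8
  cycle 4: PE[0][1] → acc 50, east 0, south 0
  cycle 4: PE[1][0] → acc 7, east 0, south 0
  cycle 4: PE[1][1] → acc 14, east 0, south 0

PE[1][1].acc = 14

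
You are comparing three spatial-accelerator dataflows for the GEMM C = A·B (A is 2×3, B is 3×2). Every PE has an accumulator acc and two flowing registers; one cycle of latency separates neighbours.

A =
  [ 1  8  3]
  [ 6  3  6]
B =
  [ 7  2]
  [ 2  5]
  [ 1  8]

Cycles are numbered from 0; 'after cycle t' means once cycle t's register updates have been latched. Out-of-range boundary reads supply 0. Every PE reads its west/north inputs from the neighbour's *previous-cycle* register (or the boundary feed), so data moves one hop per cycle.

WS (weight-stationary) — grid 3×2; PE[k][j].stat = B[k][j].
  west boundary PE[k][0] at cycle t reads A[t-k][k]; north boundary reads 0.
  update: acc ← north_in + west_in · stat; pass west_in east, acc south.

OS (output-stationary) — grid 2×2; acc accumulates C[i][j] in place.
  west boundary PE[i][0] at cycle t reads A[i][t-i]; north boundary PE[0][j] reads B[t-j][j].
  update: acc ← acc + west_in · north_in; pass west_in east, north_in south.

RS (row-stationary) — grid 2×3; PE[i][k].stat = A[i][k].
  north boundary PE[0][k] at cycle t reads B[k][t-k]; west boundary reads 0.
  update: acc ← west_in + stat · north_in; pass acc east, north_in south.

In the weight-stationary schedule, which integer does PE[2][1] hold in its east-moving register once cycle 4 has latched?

WS on a 3×2 grid — tracing PE[2][1] and its feeders:
  c0 r1c1: 0 / 0 / 0
  c0 r2c0: 0 / 0 / 0
  c0 r2c1: 0 / 0 / 0
  c1 r1c1: 0 / 0 / 0
  c1 r2c0: 0 / 0 / 0
  c1 r2c1: 0 / 0 / 0
  c2 r1c1: 42 / 8 / 42
  c2 r2c0: 26 / 3 / 26
  c2 r2c1: 0 / 0 / 0
  c3 r1c1: 27 / 3 / 27
  c3 r2c0: 54 / 6 / 54
  c3 r2c1: 66 / 3 / 66
  c4 r1c1: 0 / 0 / 0
  c4 r2c0: 0 / 0 / 0
  c4 r2c1: 75 / 6 / 75

register = 6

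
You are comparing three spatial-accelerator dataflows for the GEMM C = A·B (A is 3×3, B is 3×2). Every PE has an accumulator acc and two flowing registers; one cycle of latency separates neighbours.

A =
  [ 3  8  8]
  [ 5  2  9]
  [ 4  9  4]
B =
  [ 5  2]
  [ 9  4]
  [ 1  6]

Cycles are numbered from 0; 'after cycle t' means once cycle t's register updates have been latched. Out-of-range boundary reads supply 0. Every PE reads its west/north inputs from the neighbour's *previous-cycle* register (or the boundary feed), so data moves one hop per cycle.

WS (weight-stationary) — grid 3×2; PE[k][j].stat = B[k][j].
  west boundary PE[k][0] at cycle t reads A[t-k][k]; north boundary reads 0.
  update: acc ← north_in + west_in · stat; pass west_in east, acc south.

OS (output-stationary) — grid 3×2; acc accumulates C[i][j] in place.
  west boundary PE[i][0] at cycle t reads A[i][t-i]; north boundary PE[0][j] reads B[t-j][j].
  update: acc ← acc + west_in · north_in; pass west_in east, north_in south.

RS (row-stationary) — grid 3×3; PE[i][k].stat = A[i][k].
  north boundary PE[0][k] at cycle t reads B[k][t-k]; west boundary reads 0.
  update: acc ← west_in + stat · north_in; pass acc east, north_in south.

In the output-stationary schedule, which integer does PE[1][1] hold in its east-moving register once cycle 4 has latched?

Tracing OS — 3×2 array, target PE[1][1]:
  [0] (0,1) acc=0 (h:0 v:0)
  [0] (1,0) acc=0 (h:0 v:0)
  [0] (1,1) acc=0 (h:0 v:0)
  [1] (0,1) acc=6 (h:3 v:2)
  [1] (1,0) acc=25 (h:5 v:5)
  [1] (1,1) acc=0 (h:0 v:0)
  [2] (0,1) acc=38 (h:8 v:4)
  [2] (1,0) acc=43 (h:2 v:9)
  [2] (1,1) acc=10 (h:5 v:2)
  [3] (0,1) acc=86 (h:8 v:6)
  [3] (1,0) acc=52 (h:9 v:1)
  [3] (1,1) acc=18 (h:2 v:4)
  [4] (0,1) acc=86 (h:0 v:0)
  [4] (1,0) acc=52 (h:0 v:0)
  [4] (1,1) acc=72 (h:9 v:6)

register = 9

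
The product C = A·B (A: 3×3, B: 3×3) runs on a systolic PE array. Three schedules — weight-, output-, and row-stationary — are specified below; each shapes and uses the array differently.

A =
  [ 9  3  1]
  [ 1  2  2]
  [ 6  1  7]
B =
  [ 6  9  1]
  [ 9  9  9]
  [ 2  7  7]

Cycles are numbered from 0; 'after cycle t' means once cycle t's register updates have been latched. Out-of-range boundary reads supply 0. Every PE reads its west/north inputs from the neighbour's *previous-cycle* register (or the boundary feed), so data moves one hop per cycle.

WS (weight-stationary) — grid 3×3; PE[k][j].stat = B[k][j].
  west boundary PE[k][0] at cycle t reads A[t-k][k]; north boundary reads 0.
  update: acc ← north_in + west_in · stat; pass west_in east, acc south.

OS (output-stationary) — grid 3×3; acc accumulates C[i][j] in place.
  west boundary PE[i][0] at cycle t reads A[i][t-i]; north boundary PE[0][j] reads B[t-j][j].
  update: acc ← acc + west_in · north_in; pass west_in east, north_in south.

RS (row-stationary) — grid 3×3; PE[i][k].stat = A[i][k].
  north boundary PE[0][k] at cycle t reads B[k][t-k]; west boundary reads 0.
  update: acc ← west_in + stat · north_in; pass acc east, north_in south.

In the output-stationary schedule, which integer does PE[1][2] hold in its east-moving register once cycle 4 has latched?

OS on a 3×3 grid — tracing PE[1][2] and its feeders:
  after 0 — PE[0][2] acc=0, pass-E 0, pass-S 0
  after 0 — PE[1][1] acc=0, pass-E 0, pass-S 0
  after 0 — PE[1][2] acc=0, pass-E 0, pass-S 0
  after 1 — PE[0][2] acc=0, pass-E 0, pass-S 0
  after 1 — PE[1][1] acc=0, pass-E 0, pass-S 0
  after 1 — PE[1][2] acc=0, pass-E 0, pass-S 0
  after 2 — PE[0][2] acc=9, pass-E 9, pass-S 1
  after 2 — PE[1][1] acc=9, pass-E 1, pass-S 9
  after 2 — PE[1][2] acc=0, pass-E 0, pass-S 0
  after 3 — PE[0][2] acc=36, pass-E 3, pass-S 9
  after 3 — PE[1][1] acc=27, pass-E 2, pass-S 9
  after 3 — PE[1][2] acc=1, pass-E 1, pass-S 1
  after 4 — PE[0][2] acc=43, pass-E 1, pass-S 7
  after 4 — PE[1][1] acc=41, pass-E 2, pass-S 7
  after 4 — PE[1][2] acc=19, pass-E 2, pass-S 9

register = 2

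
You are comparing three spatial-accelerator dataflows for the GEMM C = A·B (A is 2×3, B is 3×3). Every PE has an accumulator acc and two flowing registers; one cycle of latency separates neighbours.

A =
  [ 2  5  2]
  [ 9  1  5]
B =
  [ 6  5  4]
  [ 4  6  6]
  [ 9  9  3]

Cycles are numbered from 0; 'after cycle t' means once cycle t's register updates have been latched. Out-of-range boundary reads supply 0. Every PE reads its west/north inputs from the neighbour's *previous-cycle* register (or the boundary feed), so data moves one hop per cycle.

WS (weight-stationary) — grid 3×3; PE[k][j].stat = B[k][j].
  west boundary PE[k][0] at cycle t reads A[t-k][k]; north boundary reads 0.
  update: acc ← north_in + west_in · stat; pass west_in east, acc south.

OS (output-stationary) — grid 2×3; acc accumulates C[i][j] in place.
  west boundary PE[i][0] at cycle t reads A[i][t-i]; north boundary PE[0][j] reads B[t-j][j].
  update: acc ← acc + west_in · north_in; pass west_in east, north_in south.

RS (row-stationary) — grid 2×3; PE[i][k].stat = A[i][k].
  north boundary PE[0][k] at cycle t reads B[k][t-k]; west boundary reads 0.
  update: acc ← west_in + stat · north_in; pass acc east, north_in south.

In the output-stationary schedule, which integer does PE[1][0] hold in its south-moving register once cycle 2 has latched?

register = 4

OS 2×3: PE[1][0] cycle-by-cycle (with neighbour feeds):
  cycle 0: PE[0][0] → acc 12, east 2, south 6
  cycle 0: PE[1][0] → acc 0, east 0, south 0
  cycle 1: PE[0][0] → acc 32, east 5, south 4
  cycle 1: PE[1][0] → acc 54, east 9, south 6
  cycle 2: PE[0][0] → acc 50, east 2, south 9
  cycle 2: PE[1][0] → acc 58, east 1, south 4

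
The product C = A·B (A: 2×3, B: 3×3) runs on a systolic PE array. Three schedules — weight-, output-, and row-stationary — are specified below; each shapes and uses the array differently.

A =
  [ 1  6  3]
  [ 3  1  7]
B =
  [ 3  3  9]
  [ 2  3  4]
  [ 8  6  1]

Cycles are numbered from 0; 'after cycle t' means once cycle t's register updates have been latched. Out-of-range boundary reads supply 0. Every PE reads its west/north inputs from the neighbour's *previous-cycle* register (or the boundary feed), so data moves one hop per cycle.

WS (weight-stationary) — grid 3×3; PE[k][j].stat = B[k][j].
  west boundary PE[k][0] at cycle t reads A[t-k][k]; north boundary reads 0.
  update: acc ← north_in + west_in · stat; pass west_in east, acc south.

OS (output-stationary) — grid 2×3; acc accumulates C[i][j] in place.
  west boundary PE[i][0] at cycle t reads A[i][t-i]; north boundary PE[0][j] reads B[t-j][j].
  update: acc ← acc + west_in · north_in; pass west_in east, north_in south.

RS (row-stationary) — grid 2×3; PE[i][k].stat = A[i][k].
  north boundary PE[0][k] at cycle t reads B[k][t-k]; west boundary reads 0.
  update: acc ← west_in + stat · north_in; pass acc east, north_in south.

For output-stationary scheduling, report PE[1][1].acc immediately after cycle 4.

PE[1][1].acc = 54

OS (2×3). Following PE[1][1] plus its west/north inputs:
  [0] (0,1) acc=0 (h:0 v:0)
  [0] (1,0) acc=0 (h:0 v:0)
  [0] (1,1) acc=0 (h:0 v:0)
  [1] (0,1) acc=3 (h:1 v:3)
  [1] (1,0) acc=9 (h:3 v:3)
  [1] (1,1) acc=0 (h:0 v:0)
  [2] (0,1) acc=21 (h:6 v:3)
  [2] (1,0) acc=11 (h:1 v:2)
  [2] (1,1) acc=9 (h:3 v:3)
  [3] (0,1) acc=39 (h:3 v:6)
  [3] (1,0) acc=67 (h:7 v:8)
  [3] (1,1) acc=12 (h:1 v:3)
  [4] (0,1) acc=39 (h:0 v:0)
  [4] (1,0) acc=67 (h:0 v:0)
  [4] (1,1) acc=54 (h:7 v:6)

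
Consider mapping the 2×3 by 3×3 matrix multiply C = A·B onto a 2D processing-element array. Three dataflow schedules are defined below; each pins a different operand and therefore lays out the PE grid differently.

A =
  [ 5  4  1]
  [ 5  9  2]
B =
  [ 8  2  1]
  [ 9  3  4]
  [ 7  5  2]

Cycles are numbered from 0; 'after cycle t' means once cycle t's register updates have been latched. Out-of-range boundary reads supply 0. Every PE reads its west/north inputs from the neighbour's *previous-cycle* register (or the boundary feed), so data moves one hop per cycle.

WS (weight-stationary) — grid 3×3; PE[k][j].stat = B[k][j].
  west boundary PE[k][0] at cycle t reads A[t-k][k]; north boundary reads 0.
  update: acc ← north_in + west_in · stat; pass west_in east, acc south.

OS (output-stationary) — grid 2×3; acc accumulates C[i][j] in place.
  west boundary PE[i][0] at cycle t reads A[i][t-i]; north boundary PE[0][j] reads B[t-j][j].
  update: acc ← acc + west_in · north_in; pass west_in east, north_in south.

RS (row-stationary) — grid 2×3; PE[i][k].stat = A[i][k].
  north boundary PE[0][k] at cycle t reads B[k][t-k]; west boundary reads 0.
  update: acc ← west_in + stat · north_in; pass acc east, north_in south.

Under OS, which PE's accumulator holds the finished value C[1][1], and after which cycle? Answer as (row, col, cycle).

OS — PE[1][1] is where C[1][1] collects:
  cycle 0: PE[1][1] → acc 0, east 0, south 0
  cycle 1: PE[1][1] → acc 0, east 0, south 0
  cycle 2: PE[1][1] → acc 10, east 5, south 2
  cycle 3: PE[1][1] → acc 37, east 9, south 3
  cycle 4: PE[1][1] → acc 47, east 2, south 5

(row, col, cycle) = (1, 1, 4)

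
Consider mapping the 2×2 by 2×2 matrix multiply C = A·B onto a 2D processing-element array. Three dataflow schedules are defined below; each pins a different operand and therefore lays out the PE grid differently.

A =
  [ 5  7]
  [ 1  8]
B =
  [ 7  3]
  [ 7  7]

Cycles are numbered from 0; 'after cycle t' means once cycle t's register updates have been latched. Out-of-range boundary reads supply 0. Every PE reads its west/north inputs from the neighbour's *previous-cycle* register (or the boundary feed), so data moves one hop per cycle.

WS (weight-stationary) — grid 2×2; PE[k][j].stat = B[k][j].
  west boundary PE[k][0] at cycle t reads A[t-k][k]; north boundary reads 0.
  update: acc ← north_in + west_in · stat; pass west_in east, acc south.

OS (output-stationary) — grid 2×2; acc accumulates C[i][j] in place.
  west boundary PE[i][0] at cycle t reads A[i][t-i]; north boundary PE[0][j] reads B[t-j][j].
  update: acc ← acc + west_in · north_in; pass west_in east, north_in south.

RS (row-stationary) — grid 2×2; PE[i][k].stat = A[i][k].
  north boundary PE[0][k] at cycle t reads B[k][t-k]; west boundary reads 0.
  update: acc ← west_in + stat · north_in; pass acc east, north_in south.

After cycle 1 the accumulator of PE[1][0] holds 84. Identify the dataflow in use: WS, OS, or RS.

dataflow = WS

— WS: 2×2; PE[1][0] trace:
  step 0 · PE1,0: acc=0; fwd→0 fwd↓0
  step 1 · PE1,0: acc=84; fwd→7 fwd↓84
— OS: 2×2; PE[1][0] trace:
  step 0 · PE1,0: acc=0; fwd→0 fwd↓0
  step 1 · PE1,0: acc=7; fwd→1 fwd↓7
— RS: 2×2; PE[1][0] trace:
  step 0 · PE1,0: acc=0; fwd→0 fwd↓0
  step 1 · PE1,0: acc=7; fwd→7 fwd↓7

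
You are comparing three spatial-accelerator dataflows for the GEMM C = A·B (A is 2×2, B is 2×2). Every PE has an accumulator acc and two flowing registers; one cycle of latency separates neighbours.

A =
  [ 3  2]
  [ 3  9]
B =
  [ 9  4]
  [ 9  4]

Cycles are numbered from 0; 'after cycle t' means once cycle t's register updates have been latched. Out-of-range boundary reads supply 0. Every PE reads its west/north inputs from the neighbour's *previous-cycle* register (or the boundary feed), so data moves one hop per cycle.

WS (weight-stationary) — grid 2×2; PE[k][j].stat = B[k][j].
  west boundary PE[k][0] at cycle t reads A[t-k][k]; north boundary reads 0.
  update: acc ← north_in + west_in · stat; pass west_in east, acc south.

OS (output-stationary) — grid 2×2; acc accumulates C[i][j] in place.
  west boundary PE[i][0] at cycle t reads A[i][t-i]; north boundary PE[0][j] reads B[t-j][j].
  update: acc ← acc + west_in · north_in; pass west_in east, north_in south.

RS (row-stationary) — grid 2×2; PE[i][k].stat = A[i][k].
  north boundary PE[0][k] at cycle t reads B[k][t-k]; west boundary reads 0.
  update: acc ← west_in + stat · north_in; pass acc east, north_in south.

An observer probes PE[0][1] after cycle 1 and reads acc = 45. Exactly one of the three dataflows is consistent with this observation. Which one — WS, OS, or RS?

Under WS (2×2), PE[0][1]:
  t=0 PE[0][1]: acc=0 h=0 v=0
  t=1 PE[0][1]: acc=12 h=3 v=12
Under OS (2×2), PE[0][1]:
  t=0 PE[0][1]: acc=0 h=0 v=0
  t=1 PE[0][1]: acc=12 h=3 v=4
Under RS (2×2), PE[0][1]:
  t=0 PE[0][1]: acc=0 h=0 v=0
  t=1 PE[0][1]: acc=45 h=45 v=9

dataflow = RS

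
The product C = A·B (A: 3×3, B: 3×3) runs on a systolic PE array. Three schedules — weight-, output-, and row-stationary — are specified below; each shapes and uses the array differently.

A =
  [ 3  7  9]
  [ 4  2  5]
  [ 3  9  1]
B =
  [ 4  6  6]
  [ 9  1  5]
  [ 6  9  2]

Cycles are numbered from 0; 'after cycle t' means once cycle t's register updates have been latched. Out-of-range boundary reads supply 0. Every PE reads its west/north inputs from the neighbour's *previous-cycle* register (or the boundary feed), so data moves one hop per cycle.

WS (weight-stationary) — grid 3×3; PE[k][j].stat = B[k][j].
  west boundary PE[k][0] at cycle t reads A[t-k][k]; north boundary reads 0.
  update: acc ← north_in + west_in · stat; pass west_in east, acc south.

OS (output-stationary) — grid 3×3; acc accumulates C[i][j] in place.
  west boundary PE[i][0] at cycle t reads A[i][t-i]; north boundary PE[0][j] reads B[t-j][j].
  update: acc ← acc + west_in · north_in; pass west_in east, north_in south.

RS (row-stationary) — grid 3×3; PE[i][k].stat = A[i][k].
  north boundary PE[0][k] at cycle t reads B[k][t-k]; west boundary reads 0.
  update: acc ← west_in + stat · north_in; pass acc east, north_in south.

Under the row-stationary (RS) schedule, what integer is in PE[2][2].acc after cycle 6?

PE[2][2].acc = 65

RS 3×3: PE[2][2] cycle-by-cycle (with neighbour feeds):
  step 0 · PE1,2: acc=0; fwd→0 fwd↓0
  step 0 · PE2,1: acc=0; fwd→0 fwd↓0
  step 0 · PE2,2: acc=0; fwd→0 fwd↓0
  step 1 · PE1,2: acc=0; fwd→0 fwd↓0
  step 1 · PE2,1: acc=0; fwd→0 fwd↓0
  step 1 · PE2,2: acc=0; fwd→0 fwd↓0
  step 2 · PE1,2: acc=0; fwd→0 fwd↓0
  step 2 · PE2,1: acc=0; fwd→0 fwd↓0
  step 2 · PE2,2: acc=0; fwd→0 fwd↓0
  step 3 · PE1,2: acc=64; fwd→64 fwd↓6
  step 3 · PE2,1: acc=93; fwd→93 fwd↓9
  step 3 · PE2,2: acc=0; fwd→0 fwd↓0
  step 4 · PE1,2: acc=71; fwd→71 fwd↓9
  step 4 · PE2,1: acc=27; fwd→27 fwd↓1
  step 4 · PE2,2: acc=99; fwd→99 fwd↓6
  step 5 · PE1,2: acc=44; fwd→44 fwd↓2
  step 5 · PE2,1: acc=63; fwd→63 fwd↓5
  step 5 · PE2,2: acc=36; fwd→36 fwd↓9
  step 6 · PE1,2: acc=0; fwd→0 fwd↓0
  step 6 · PE2,1: acc=0; fwd→0 fwd↓0
  step 6 · PE2,2: acc=65; fwd→65 fwd↓2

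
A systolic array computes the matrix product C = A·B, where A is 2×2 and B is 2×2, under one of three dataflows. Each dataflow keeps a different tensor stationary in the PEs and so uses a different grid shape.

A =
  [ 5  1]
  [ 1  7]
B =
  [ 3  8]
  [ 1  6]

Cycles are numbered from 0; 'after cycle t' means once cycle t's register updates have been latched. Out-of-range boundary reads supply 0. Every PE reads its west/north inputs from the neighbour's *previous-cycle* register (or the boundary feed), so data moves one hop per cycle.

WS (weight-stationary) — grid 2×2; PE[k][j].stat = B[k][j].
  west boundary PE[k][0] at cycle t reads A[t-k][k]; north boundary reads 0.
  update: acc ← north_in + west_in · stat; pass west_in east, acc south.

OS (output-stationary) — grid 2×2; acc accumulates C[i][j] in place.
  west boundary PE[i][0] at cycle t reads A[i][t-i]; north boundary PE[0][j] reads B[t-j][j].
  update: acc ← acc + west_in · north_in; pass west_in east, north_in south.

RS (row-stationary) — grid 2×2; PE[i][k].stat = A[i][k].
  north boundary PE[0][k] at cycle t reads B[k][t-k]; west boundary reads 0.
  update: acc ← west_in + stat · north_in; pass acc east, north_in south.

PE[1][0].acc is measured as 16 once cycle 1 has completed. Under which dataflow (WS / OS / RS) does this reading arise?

WS [2×2] PE[1][0] across cycles:
  t=0 PE[1][0]: acc=0 h=0 v=0
  t=1 PE[1][0]: acc=16 h=1 v=16
OS [2×2] PE[1][0] across cycles:
  t=0 PE[1][0]: acc=0 h=0 v=0
  t=1 PE[1][0]: acc=3 h=1 v=3
RS [2×2] PE[1][0] across cycles:
  t=0 PE[1][0]: acc=0 h=0 v=0
  t=1 PE[1][0]: acc=3 h=3 v=3

dataflow = WS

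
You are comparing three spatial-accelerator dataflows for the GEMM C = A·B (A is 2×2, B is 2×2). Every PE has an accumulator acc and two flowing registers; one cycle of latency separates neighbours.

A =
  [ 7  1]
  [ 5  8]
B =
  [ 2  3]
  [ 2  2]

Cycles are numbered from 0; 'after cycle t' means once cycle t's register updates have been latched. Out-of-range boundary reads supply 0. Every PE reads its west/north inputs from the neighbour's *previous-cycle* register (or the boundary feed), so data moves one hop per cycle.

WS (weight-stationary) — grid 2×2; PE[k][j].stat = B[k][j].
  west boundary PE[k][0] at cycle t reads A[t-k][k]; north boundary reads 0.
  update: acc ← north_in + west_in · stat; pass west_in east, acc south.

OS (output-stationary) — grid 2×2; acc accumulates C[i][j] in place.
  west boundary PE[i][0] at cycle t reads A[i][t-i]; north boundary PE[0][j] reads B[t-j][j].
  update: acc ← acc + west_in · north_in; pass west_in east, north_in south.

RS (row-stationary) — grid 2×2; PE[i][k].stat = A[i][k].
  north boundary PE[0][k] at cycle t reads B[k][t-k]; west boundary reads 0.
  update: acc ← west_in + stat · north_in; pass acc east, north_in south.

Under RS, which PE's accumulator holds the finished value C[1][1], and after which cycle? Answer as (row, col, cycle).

RS: C[1][1] accumulates in PE[1][1]:
  [0] (1,1) acc=0 (h:0 v:0)
  [1] (1,1) acc=0 (h:0 v:0)
  [2] (1,1) acc=26 (h:26 v:2)
  [3] (1,1) acc=31 (h:31 v:2)

(row, col, cycle) = (1, 1, 3)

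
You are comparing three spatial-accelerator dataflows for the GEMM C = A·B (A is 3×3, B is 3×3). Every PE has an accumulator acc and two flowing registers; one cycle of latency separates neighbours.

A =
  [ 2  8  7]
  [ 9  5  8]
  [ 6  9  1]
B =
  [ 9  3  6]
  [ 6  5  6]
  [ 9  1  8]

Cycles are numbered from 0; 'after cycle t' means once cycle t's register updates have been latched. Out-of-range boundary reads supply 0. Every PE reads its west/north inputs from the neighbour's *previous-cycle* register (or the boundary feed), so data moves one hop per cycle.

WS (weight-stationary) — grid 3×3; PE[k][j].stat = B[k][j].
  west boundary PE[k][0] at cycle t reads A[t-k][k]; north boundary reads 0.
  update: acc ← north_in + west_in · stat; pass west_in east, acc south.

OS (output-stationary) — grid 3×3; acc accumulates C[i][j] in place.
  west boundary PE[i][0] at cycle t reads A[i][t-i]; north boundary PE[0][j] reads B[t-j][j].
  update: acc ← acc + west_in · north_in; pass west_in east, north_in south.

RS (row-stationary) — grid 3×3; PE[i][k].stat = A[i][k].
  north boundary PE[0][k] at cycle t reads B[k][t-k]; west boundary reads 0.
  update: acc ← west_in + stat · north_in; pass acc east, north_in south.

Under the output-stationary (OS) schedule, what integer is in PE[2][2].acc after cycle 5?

PE[2][2].acc = 90

OS 3×3: PE[2][2] cycle-by-cycle (with neighbour feeds):
  t=0 PE[1][2]: acc=0 h=0 v=0
  t=0 PE[2][1]: acc=0 h=0 v=0
  t=0 PE[2][2]: acc=0 h=0 v=0
  t=1 PE[1][2]: acc=0 h=0 v=0
  t=1 PE[2][1]: acc=0 h=0 v=0
  t=1 PE[2][2]: acc=0 h=0 v=0
  t=2 PE[1][2]: acc=0 h=0 v=0
  t=2 PE[2][1]: acc=0 h=0 v=0
  t=2 PE[2][2]: acc=0 h=0 v=0
  t=3 PE[1][2]: acc=54 h=9 v=6
  t=3 PE[2][1]: acc=18 h=6 v=3
  t=3 PE[2][2]: acc=0 h=0 v=0
  t=4 PE[1][2]: acc=84 h=5 v=6
  t=4 PE[2][1]: acc=63 h=9 v=5
  t=4 PE[2][2]: acc=36 h=6 v=6
  t=5 PE[1][2]: acc=148 h=8 v=8
  t=5 PE[2][1]: acc=64 h=1 v=1
  t=5 PE[2][2]: acc=90 h=9 v=6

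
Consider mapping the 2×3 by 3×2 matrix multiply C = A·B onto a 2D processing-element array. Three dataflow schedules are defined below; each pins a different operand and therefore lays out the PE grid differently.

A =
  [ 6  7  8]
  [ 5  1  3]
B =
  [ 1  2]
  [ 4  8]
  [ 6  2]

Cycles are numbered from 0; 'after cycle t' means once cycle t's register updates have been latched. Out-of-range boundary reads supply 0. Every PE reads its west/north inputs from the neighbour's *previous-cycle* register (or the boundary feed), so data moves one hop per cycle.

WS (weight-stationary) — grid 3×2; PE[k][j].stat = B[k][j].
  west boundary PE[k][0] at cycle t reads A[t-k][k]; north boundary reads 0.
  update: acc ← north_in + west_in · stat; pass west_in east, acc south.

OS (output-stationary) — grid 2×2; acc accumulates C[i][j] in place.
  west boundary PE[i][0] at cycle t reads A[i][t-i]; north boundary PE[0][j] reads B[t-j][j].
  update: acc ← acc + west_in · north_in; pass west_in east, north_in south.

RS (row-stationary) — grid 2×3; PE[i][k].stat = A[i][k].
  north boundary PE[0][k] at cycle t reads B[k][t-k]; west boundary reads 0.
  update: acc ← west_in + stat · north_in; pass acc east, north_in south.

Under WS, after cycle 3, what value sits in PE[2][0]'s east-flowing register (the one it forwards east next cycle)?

register = 3

WS 3×2: PE[2][0] cycle-by-cycle (with neighbour feeds):
  @0  [1,0]  acc 0  |  →0  ↓0
  @0  [2,0]  acc 0  |  →0  ↓0
  @1  [1,0]  acc 34  |  →7  ↓34
  @1  [2,0]  acc 0  |  →0  ↓0
  @2  [1,0]  acc 9  |  →1  ↓9
  @2  [2,0]  acc 82  |  →8  ↓82
  @3  [1,0]  acc 0  |  →0  ↓0
  @3  [2,0]  acc 27  |  →3  ↓27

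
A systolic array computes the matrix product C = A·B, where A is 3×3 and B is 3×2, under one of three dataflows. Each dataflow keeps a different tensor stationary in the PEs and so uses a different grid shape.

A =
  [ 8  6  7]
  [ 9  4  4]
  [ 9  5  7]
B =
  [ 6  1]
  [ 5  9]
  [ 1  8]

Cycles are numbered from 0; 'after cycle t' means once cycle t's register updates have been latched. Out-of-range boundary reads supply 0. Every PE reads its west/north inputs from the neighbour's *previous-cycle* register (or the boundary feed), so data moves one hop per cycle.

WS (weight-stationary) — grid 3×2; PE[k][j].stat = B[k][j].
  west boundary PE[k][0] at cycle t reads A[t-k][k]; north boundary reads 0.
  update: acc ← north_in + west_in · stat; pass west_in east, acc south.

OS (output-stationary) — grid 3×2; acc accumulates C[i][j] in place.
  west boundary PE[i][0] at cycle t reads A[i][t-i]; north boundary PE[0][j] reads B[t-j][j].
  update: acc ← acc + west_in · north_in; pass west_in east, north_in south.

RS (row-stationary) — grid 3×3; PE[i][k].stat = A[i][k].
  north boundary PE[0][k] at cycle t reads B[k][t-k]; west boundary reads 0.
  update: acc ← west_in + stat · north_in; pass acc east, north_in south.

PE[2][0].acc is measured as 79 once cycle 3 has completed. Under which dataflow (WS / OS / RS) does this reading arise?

dataflow = OS

— WS: 3×2; PE[2][0] trace:
  @0  [2,0]  acc 0  |  →0  ↓0
  @1  [2,0]  acc 0  |  →0  ↓0
  @2  [2,0]  acc 85  |  →7  ↓85
  @3  [2,0]  acc 78  |  →4  ↓78
— OS: 3×2; PE[2][0] trace:
  @0  [2,0]  acc 0  |  →0  ↓0
  @1  [2,0]  acc 0  |  →0  ↓0
  @2  [2,0]  acc 54  |  →9  ↓6
  @3  [2,0]  acc 79  |  →5  ↓5
— RS: 3×3; PE[2][0] trace:
  @0  [2,0]  acc 0  |  →0  ↓0
  @1  [2,0]  acc 0  |  →0  ↓0
  @2  [2,0]  acc 54  |  →54  ↓6
  @3  [2,0]  acc 9  |  →9  ↓1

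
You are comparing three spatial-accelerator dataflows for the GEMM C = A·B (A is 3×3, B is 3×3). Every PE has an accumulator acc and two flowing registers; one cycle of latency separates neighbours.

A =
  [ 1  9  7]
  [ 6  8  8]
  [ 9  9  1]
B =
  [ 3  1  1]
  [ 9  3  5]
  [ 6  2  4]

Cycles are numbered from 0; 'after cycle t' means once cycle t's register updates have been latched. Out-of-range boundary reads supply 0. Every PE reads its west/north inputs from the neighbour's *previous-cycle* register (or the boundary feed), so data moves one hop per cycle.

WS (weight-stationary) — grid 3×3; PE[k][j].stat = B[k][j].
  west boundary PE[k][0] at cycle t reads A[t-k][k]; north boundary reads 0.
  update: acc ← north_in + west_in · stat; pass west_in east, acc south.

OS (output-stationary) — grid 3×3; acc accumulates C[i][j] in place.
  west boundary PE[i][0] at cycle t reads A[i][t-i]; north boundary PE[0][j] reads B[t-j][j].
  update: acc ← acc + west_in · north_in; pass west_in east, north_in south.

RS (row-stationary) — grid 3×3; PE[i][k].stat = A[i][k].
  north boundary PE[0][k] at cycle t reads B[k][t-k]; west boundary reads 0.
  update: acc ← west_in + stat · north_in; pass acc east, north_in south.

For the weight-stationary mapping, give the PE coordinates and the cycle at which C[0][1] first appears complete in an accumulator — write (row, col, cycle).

WS: C[0][1] accumulates in PE[2][1]:
  @0  [2,1]  acc 0  |  →0  ↓0
  @1  [2,1]  acc 0  |  →0  ↓0
  @2  [2,1]  acc 0  |  →0  ↓0
  @3  [2,1]  acc 42  |  →7  ↓42

(row, col, cycle) = (2, 1, 3)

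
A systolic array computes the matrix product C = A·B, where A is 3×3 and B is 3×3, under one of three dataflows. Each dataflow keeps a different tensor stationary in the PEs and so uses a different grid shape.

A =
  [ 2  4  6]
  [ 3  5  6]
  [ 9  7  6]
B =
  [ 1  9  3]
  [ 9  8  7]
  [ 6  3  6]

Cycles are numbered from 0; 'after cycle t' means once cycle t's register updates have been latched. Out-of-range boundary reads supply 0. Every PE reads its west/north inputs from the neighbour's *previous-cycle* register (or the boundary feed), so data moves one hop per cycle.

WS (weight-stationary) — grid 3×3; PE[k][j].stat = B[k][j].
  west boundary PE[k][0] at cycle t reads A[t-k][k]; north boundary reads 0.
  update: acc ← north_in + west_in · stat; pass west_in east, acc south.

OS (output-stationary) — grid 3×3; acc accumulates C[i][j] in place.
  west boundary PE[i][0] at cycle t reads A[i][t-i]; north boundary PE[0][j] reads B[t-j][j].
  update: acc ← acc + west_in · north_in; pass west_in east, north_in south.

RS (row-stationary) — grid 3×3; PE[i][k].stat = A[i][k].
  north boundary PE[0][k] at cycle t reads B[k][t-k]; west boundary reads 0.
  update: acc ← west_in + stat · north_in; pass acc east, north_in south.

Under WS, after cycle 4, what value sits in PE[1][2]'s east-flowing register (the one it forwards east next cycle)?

WS on a 3×3 grid — tracing PE[1][2] and its feeders:
  0: (0,2).acc=0  regs=<0,0>
  0: (1,1).acc=0  regs=<0,0>
  0: (1,2).acc=0  regs=<0,0>
  1: (0,2).acc=0  regs=<0,0>
  1: (1,1).acc=0  regs=<0,0>
  1: (1,2).acc=0  regs=<0,0>
  2: (0,2).acc=6  regs=<2,6>
  2: (1,1).acc=50  regs=<4,50>
  2: (1,2).acc=0  regs=<0,0>
  3: (0,2).acc=9  regs=<3,9>
  3: (1,1).acc=67  regs=<5,67>
  3: (1,2).acc=34  regs=<4,34>
  4: (0,2).acc=27  regs=<9,27>
  4: (1,1).acc=137  regs=<7,137>
  4: (1,2).acc=44  regs=<5,44>

register = 5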